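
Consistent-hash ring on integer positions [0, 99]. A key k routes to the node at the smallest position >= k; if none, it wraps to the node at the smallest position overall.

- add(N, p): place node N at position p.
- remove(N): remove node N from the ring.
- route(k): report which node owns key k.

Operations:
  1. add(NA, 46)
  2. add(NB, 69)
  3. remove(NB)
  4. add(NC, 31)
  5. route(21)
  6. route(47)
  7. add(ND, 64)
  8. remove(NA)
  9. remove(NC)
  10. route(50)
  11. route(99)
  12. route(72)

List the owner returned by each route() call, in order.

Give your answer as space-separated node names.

Answer: NC NC ND ND ND

Derivation:
Op 1: add NA@46 -> ring=[46:NA]
Op 2: add NB@69 -> ring=[46:NA,69:NB]
Op 3: remove NB -> ring=[46:NA]
Op 4: add NC@31 -> ring=[31:NC,46:NA]
Op 5: route key 21: smallest pos >= 21 is 31 -> NC
Op 6: route key 47: none >= 47, wrap to smallest pos 31 -> NC
Op 7: add ND@64 -> ring=[31:NC,46:NA,64:ND]
Op 8: remove NA -> ring=[31:NC,64:ND]
Op 9: remove NC -> ring=[64:ND]
Op 10: route key 50: smallest pos >= 50 is 64 -> ND
Op 11: route key 99: none >= 99, wrap to smallest pos 64 -> ND
Op 12: route key 72: none >= 72, wrap to smallest pos 64 -> ND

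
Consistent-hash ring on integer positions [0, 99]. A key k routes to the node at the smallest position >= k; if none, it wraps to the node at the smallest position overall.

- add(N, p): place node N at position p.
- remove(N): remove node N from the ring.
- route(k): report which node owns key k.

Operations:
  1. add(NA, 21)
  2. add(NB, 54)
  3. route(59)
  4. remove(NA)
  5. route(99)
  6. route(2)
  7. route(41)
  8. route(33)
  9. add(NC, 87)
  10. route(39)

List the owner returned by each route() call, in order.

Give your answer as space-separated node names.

Answer: NA NB NB NB NB NB

Derivation:
Op 1: add NA@21 -> ring=[21:NA]
Op 2: add NB@54 -> ring=[21:NA,54:NB]
Op 3: route key 59: none >= 59, wrap to smallest pos 21 -> NA
Op 4: remove NA -> ring=[54:NB]
Op 5: route key 99: none >= 99, wrap to smallest pos 54 -> NB
Op 6: route key 2: smallest pos >= 2 is 54 -> NB
Op 7: route key 41: smallest pos >= 41 is 54 -> NB
Op 8: route key 33: smallest pos >= 33 is 54 -> NB
Op 9: add NC@87 -> ring=[54:NB,87:NC]
Op 10: route key 39: smallest pos >= 39 is 54 -> NB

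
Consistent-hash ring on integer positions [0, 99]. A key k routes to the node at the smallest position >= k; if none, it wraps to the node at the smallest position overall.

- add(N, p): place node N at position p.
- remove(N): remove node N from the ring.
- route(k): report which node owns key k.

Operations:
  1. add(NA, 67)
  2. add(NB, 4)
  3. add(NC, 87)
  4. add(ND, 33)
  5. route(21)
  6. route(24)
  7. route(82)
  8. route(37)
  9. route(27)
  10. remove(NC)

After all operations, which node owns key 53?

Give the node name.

Op 1: add NA@67 -> ring=[67:NA]
Op 2: add NB@4 -> ring=[4:NB,67:NA]
Op 3: add NC@87 -> ring=[4:NB,67:NA,87:NC]
Op 4: add ND@33 -> ring=[4:NB,33:ND,67:NA,87:NC]
Op 5: route key 21: smallest pos >= 21 is 33 -> ND
Op 6: route key 24: smallest pos >= 24 is 33 -> ND
Op 7: route key 82: smallest pos >= 82 is 87 -> NC
Op 8: route key 37: smallest pos >= 37 is 67 -> NA
Op 9: route key 27: smallest pos >= 27 is 33 -> ND
Op 10: remove NC -> ring=[4:NB,33:ND,67:NA]
Final route key 53: smallest pos >= 53 is 67 -> NA

Answer: NA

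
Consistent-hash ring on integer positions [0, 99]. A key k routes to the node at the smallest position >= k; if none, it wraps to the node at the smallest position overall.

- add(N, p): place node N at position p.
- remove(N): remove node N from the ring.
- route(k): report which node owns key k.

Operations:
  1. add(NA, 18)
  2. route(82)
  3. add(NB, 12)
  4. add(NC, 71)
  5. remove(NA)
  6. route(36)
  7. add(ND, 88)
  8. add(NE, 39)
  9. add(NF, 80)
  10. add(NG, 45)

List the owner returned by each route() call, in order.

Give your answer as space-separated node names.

Op 1: add NA@18 -> ring=[18:NA]
Op 2: route key 82: none >= 82, wrap to smallest pos 18 -> NA
Op 3: add NB@12 -> ring=[12:NB,18:NA]
Op 4: add NC@71 -> ring=[12:NB,18:NA,71:NC]
Op 5: remove NA -> ring=[12:NB,71:NC]
Op 6: route key 36: smallest pos >= 36 is 71 -> NC
Op 7: add ND@88 -> ring=[12:NB,71:NC,88:ND]
Op 8: add NE@39 -> ring=[12:NB,39:NE,71:NC,88:ND]
Op 9: add NF@80 -> ring=[12:NB,39:NE,71:NC,80:NF,88:ND]
Op 10: add NG@45 -> ring=[12:NB,39:NE,45:NG,71:NC,80:NF,88:ND]

Answer: NA NC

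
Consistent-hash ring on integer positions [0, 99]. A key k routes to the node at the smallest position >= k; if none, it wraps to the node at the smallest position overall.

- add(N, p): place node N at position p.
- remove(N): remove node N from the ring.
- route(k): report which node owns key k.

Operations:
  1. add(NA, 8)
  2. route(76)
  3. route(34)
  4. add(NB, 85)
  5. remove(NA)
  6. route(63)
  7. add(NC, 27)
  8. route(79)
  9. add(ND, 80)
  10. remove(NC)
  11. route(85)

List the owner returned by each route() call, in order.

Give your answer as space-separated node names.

Answer: NA NA NB NB NB

Derivation:
Op 1: add NA@8 -> ring=[8:NA]
Op 2: route key 76: none >= 76, wrap to smallest pos 8 -> NA
Op 3: route key 34: none >= 34, wrap to smallest pos 8 -> NA
Op 4: add NB@85 -> ring=[8:NA,85:NB]
Op 5: remove NA -> ring=[85:NB]
Op 6: route key 63: smallest pos >= 63 is 85 -> NB
Op 7: add NC@27 -> ring=[27:NC,85:NB]
Op 8: route key 79: smallest pos >= 79 is 85 -> NB
Op 9: add ND@80 -> ring=[27:NC,80:ND,85:NB]
Op 10: remove NC -> ring=[80:ND,85:NB]
Op 11: route key 85: smallest pos >= 85 is 85 -> NB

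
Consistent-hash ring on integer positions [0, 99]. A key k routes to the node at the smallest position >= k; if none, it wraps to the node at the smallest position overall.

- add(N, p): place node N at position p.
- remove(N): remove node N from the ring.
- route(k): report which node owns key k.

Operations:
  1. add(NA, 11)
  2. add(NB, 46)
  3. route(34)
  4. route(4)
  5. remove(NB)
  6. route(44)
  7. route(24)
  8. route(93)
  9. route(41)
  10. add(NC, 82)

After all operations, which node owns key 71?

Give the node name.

Answer: NC

Derivation:
Op 1: add NA@11 -> ring=[11:NA]
Op 2: add NB@46 -> ring=[11:NA,46:NB]
Op 3: route key 34: smallest pos >= 34 is 46 -> NB
Op 4: route key 4: smallest pos >= 4 is 11 -> NA
Op 5: remove NB -> ring=[11:NA]
Op 6: route key 44: none >= 44, wrap to smallest pos 11 -> NA
Op 7: route key 24: none >= 24, wrap to smallest pos 11 -> NA
Op 8: route key 93: none >= 93, wrap to smallest pos 11 -> NA
Op 9: route key 41: none >= 41, wrap to smallest pos 11 -> NA
Op 10: add NC@82 -> ring=[11:NA,82:NC]
Final route key 71: smallest pos >= 71 is 82 -> NC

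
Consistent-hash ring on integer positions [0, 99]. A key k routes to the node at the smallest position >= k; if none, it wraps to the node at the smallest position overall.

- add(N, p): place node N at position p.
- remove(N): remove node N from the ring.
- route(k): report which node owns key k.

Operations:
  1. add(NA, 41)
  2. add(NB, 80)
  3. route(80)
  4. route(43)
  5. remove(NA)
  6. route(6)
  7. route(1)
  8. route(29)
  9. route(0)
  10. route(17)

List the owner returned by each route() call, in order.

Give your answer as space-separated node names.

Op 1: add NA@41 -> ring=[41:NA]
Op 2: add NB@80 -> ring=[41:NA,80:NB]
Op 3: route key 80: smallest pos >= 80 is 80 -> NB
Op 4: route key 43: smallest pos >= 43 is 80 -> NB
Op 5: remove NA -> ring=[80:NB]
Op 6: route key 6: smallest pos >= 6 is 80 -> NB
Op 7: route key 1: smallest pos >= 1 is 80 -> NB
Op 8: route key 29: smallest pos >= 29 is 80 -> NB
Op 9: route key 0: smallest pos >= 0 is 80 -> NB
Op 10: route key 17: smallest pos >= 17 is 80 -> NB

Answer: NB NB NB NB NB NB NB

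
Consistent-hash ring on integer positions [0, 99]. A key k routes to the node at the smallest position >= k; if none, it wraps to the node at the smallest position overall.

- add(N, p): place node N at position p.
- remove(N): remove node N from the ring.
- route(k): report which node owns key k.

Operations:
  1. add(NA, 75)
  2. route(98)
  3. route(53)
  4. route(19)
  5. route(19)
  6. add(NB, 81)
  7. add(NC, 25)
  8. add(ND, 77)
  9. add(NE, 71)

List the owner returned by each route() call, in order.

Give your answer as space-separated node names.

Op 1: add NA@75 -> ring=[75:NA]
Op 2: route key 98: none >= 98, wrap to smallest pos 75 -> NA
Op 3: route key 53: smallest pos >= 53 is 75 -> NA
Op 4: route key 19: smallest pos >= 19 is 75 -> NA
Op 5: route key 19: smallest pos >= 19 is 75 -> NA
Op 6: add NB@81 -> ring=[75:NA,81:NB]
Op 7: add NC@25 -> ring=[25:NC,75:NA,81:NB]
Op 8: add ND@77 -> ring=[25:NC,75:NA,77:ND,81:NB]
Op 9: add NE@71 -> ring=[25:NC,71:NE,75:NA,77:ND,81:NB]

Answer: NA NA NA NA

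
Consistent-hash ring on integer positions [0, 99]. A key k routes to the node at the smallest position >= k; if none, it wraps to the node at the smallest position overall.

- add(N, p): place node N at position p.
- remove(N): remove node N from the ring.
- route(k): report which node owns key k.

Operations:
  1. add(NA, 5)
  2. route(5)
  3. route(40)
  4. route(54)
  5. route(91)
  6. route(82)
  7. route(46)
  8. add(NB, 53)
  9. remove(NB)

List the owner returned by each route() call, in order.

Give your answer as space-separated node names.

Answer: NA NA NA NA NA NA

Derivation:
Op 1: add NA@5 -> ring=[5:NA]
Op 2: route key 5: smallest pos >= 5 is 5 -> NA
Op 3: route key 40: none >= 40, wrap to smallest pos 5 -> NA
Op 4: route key 54: none >= 54, wrap to smallest pos 5 -> NA
Op 5: route key 91: none >= 91, wrap to smallest pos 5 -> NA
Op 6: route key 82: none >= 82, wrap to smallest pos 5 -> NA
Op 7: route key 46: none >= 46, wrap to smallest pos 5 -> NA
Op 8: add NB@53 -> ring=[5:NA,53:NB]
Op 9: remove NB -> ring=[5:NA]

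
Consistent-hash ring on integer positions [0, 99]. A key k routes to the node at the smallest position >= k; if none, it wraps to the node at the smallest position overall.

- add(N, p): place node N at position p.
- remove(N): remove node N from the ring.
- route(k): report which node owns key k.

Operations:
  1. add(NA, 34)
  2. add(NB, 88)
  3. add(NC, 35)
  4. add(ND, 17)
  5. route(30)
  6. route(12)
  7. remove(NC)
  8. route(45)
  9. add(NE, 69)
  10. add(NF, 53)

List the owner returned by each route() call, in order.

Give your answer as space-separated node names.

Op 1: add NA@34 -> ring=[34:NA]
Op 2: add NB@88 -> ring=[34:NA,88:NB]
Op 3: add NC@35 -> ring=[34:NA,35:NC,88:NB]
Op 4: add ND@17 -> ring=[17:ND,34:NA,35:NC,88:NB]
Op 5: route key 30: smallest pos >= 30 is 34 -> NA
Op 6: route key 12: smallest pos >= 12 is 17 -> ND
Op 7: remove NC -> ring=[17:ND,34:NA,88:NB]
Op 8: route key 45: smallest pos >= 45 is 88 -> NB
Op 9: add NE@69 -> ring=[17:ND,34:NA,69:NE,88:NB]
Op 10: add NF@53 -> ring=[17:ND,34:NA,53:NF,69:NE,88:NB]

Answer: NA ND NB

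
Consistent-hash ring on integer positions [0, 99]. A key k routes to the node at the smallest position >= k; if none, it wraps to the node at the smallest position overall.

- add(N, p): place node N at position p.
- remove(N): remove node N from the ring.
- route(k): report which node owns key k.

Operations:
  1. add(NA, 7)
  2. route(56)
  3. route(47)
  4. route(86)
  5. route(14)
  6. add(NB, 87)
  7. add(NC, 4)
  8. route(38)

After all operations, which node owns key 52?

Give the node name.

Answer: NB

Derivation:
Op 1: add NA@7 -> ring=[7:NA]
Op 2: route key 56: none >= 56, wrap to smallest pos 7 -> NA
Op 3: route key 47: none >= 47, wrap to smallest pos 7 -> NA
Op 4: route key 86: none >= 86, wrap to smallest pos 7 -> NA
Op 5: route key 14: none >= 14, wrap to smallest pos 7 -> NA
Op 6: add NB@87 -> ring=[7:NA,87:NB]
Op 7: add NC@4 -> ring=[4:NC,7:NA,87:NB]
Op 8: route key 38: smallest pos >= 38 is 87 -> NB
Final route key 52: smallest pos >= 52 is 87 -> NB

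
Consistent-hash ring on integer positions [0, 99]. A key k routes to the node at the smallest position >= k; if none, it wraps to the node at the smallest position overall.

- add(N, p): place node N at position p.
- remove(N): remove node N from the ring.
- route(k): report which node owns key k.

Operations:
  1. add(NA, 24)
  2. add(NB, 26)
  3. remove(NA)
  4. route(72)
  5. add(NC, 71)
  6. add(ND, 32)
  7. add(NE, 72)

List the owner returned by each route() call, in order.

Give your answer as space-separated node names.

Answer: NB

Derivation:
Op 1: add NA@24 -> ring=[24:NA]
Op 2: add NB@26 -> ring=[24:NA,26:NB]
Op 3: remove NA -> ring=[26:NB]
Op 4: route key 72: none >= 72, wrap to smallest pos 26 -> NB
Op 5: add NC@71 -> ring=[26:NB,71:NC]
Op 6: add ND@32 -> ring=[26:NB,32:ND,71:NC]
Op 7: add NE@72 -> ring=[26:NB,32:ND,71:NC,72:NE]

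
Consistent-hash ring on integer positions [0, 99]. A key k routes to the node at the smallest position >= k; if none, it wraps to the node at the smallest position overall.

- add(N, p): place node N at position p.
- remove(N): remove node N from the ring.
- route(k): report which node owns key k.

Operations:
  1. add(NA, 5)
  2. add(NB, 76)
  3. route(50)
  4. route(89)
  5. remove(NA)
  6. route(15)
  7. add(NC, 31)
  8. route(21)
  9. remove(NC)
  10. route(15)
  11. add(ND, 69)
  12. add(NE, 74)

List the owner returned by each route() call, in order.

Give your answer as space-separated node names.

Answer: NB NA NB NC NB

Derivation:
Op 1: add NA@5 -> ring=[5:NA]
Op 2: add NB@76 -> ring=[5:NA,76:NB]
Op 3: route key 50: smallest pos >= 50 is 76 -> NB
Op 4: route key 89: none >= 89, wrap to smallest pos 5 -> NA
Op 5: remove NA -> ring=[76:NB]
Op 6: route key 15: smallest pos >= 15 is 76 -> NB
Op 7: add NC@31 -> ring=[31:NC,76:NB]
Op 8: route key 21: smallest pos >= 21 is 31 -> NC
Op 9: remove NC -> ring=[76:NB]
Op 10: route key 15: smallest pos >= 15 is 76 -> NB
Op 11: add ND@69 -> ring=[69:ND,76:NB]
Op 12: add NE@74 -> ring=[69:ND,74:NE,76:NB]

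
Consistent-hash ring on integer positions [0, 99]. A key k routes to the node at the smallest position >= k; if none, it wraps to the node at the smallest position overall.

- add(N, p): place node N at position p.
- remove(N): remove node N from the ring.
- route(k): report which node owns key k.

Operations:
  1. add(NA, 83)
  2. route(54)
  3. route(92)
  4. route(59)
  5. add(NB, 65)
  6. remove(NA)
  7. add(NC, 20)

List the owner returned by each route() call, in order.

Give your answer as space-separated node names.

Op 1: add NA@83 -> ring=[83:NA]
Op 2: route key 54: smallest pos >= 54 is 83 -> NA
Op 3: route key 92: none >= 92, wrap to smallest pos 83 -> NA
Op 4: route key 59: smallest pos >= 59 is 83 -> NA
Op 5: add NB@65 -> ring=[65:NB,83:NA]
Op 6: remove NA -> ring=[65:NB]
Op 7: add NC@20 -> ring=[20:NC,65:NB]

Answer: NA NA NA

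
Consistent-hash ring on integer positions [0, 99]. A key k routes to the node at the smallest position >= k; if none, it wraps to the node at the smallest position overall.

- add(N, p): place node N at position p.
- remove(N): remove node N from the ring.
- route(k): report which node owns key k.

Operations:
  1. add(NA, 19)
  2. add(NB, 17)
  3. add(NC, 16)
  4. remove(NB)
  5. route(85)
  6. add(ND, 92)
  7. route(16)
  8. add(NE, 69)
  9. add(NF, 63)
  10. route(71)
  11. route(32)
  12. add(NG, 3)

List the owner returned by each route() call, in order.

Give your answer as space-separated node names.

Op 1: add NA@19 -> ring=[19:NA]
Op 2: add NB@17 -> ring=[17:NB,19:NA]
Op 3: add NC@16 -> ring=[16:NC,17:NB,19:NA]
Op 4: remove NB -> ring=[16:NC,19:NA]
Op 5: route key 85: none >= 85, wrap to smallest pos 16 -> NC
Op 6: add ND@92 -> ring=[16:NC,19:NA,92:ND]
Op 7: route key 16: smallest pos >= 16 is 16 -> NC
Op 8: add NE@69 -> ring=[16:NC,19:NA,69:NE,92:ND]
Op 9: add NF@63 -> ring=[16:NC,19:NA,63:NF,69:NE,92:ND]
Op 10: route key 71: smallest pos >= 71 is 92 -> ND
Op 11: route key 32: smallest pos >= 32 is 63 -> NF
Op 12: add NG@3 -> ring=[3:NG,16:NC,19:NA,63:NF,69:NE,92:ND]

Answer: NC NC ND NF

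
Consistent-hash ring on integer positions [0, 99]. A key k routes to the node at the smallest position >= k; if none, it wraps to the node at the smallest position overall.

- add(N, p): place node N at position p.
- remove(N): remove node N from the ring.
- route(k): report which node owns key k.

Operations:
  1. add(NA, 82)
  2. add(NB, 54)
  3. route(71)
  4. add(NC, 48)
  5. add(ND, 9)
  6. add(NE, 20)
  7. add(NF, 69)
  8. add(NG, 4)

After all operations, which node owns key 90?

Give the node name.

Op 1: add NA@82 -> ring=[82:NA]
Op 2: add NB@54 -> ring=[54:NB,82:NA]
Op 3: route key 71: smallest pos >= 71 is 82 -> NA
Op 4: add NC@48 -> ring=[48:NC,54:NB,82:NA]
Op 5: add ND@9 -> ring=[9:ND,48:NC,54:NB,82:NA]
Op 6: add NE@20 -> ring=[9:ND,20:NE,48:NC,54:NB,82:NA]
Op 7: add NF@69 -> ring=[9:ND,20:NE,48:NC,54:NB,69:NF,82:NA]
Op 8: add NG@4 -> ring=[4:NG,9:ND,20:NE,48:NC,54:NB,69:NF,82:NA]
Final route key 90: none >= 90, wrap to smallest pos 4 -> NG

Answer: NG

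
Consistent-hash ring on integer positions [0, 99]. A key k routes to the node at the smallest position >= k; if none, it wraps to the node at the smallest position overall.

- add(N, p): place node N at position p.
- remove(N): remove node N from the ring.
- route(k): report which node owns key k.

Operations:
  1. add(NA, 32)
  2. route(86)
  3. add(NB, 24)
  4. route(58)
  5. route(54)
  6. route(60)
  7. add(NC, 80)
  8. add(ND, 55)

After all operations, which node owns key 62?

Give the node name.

Answer: NC

Derivation:
Op 1: add NA@32 -> ring=[32:NA]
Op 2: route key 86: none >= 86, wrap to smallest pos 32 -> NA
Op 3: add NB@24 -> ring=[24:NB,32:NA]
Op 4: route key 58: none >= 58, wrap to smallest pos 24 -> NB
Op 5: route key 54: none >= 54, wrap to smallest pos 24 -> NB
Op 6: route key 60: none >= 60, wrap to smallest pos 24 -> NB
Op 7: add NC@80 -> ring=[24:NB,32:NA,80:NC]
Op 8: add ND@55 -> ring=[24:NB,32:NA,55:ND,80:NC]
Final route key 62: smallest pos >= 62 is 80 -> NC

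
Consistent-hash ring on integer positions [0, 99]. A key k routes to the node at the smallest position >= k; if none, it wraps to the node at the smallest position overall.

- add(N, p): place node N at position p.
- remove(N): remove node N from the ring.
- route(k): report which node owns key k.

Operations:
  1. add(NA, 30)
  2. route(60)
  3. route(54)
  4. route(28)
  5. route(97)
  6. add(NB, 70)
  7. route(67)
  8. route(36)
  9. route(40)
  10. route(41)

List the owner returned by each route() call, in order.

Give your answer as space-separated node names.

Op 1: add NA@30 -> ring=[30:NA]
Op 2: route key 60: none >= 60, wrap to smallest pos 30 -> NA
Op 3: route key 54: none >= 54, wrap to smallest pos 30 -> NA
Op 4: route key 28: smallest pos >= 28 is 30 -> NA
Op 5: route key 97: none >= 97, wrap to smallest pos 30 -> NA
Op 6: add NB@70 -> ring=[30:NA,70:NB]
Op 7: route key 67: smallest pos >= 67 is 70 -> NB
Op 8: route key 36: smallest pos >= 36 is 70 -> NB
Op 9: route key 40: smallest pos >= 40 is 70 -> NB
Op 10: route key 41: smallest pos >= 41 is 70 -> NB

Answer: NA NA NA NA NB NB NB NB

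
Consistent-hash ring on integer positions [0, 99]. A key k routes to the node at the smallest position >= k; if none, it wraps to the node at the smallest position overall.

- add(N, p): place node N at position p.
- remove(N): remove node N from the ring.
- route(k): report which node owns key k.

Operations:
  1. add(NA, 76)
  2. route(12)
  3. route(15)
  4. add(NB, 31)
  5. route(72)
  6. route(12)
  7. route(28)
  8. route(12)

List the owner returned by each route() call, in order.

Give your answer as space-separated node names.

Op 1: add NA@76 -> ring=[76:NA]
Op 2: route key 12: smallest pos >= 12 is 76 -> NA
Op 3: route key 15: smallest pos >= 15 is 76 -> NA
Op 4: add NB@31 -> ring=[31:NB,76:NA]
Op 5: route key 72: smallest pos >= 72 is 76 -> NA
Op 6: route key 12: smallest pos >= 12 is 31 -> NB
Op 7: route key 28: smallest pos >= 28 is 31 -> NB
Op 8: route key 12: smallest pos >= 12 is 31 -> NB

Answer: NA NA NA NB NB NB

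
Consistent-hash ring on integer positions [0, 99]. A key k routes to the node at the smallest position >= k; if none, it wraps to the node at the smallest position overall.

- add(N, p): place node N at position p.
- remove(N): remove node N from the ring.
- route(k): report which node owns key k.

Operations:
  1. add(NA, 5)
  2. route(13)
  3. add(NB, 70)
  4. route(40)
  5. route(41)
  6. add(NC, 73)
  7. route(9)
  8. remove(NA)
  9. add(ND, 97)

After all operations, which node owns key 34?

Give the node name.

Op 1: add NA@5 -> ring=[5:NA]
Op 2: route key 13: none >= 13, wrap to smallest pos 5 -> NA
Op 3: add NB@70 -> ring=[5:NA,70:NB]
Op 4: route key 40: smallest pos >= 40 is 70 -> NB
Op 5: route key 41: smallest pos >= 41 is 70 -> NB
Op 6: add NC@73 -> ring=[5:NA,70:NB,73:NC]
Op 7: route key 9: smallest pos >= 9 is 70 -> NB
Op 8: remove NA -> ring=[70:NB,73:NC]
Op 9: add ND@97 -> ring=[70:NB,73:NC,97:ND]
Final route key 34: smallest pos >= 34 is 70 -> NB

Answer: NB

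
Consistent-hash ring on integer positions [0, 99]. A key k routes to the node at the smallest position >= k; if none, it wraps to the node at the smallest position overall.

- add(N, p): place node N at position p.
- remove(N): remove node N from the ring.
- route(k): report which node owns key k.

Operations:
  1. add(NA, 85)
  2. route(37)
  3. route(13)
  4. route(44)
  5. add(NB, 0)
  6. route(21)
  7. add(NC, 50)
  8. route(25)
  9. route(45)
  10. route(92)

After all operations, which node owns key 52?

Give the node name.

Op 1: add NA@85 -> ring=[85:NA]
Op 2: route key 37: smallest pos >= 37 is 85 -> NA
Op 3: route key 13: smallest pos >= 13 is 85 -> NA
Op 4: route key 44: smallest pos >= 44 is 85 -> NA
Op 5: add NB@0 -> ring=[0:NB,85:NA]
Op 6: route key 21: smallest pos >= 21 is 85 -> NA
Op 7: add NC@50 -> ring=[0:NB,50:NC,85:NA]
Op 8: route key 25: smallest pos >= 25 is 50 -> NC
Op 9: route key 45: smallest pos >= 45 is 50 -> NC
Op 10: route key 92: none >= 92, wrap to smallest pos 0 -> NB
Final route key 52: smallest pos >= 52 is 85 -> NA

Answer: NA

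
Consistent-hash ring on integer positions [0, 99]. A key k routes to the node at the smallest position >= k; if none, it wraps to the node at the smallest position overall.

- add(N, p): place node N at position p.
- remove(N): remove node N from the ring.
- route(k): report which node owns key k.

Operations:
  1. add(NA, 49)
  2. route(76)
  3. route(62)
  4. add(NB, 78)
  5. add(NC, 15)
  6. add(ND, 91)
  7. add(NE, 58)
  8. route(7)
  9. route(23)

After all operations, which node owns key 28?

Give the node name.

Answer: NA

Derivation:
Op 1: add NA@49 -> ring=[49:NA]
Op 2: route key 76: none >= 76, wrap to smallest pos 49 -> NA
Op 3: route key 62: none >= 62, wrap to smallest pos 49 -> NA
Op 4: add NB@78 -> ring=[49:NA,78:NB]
Op 5: add NC@15 -> ring=[15:NC,49:NA,78:NB]
Op 6: add ND@91 -> ring=[15:NC,49:NA,78:NB,91:ND]
Op 7: add NE@58 -> ring=[15:NC,49:NA,58:NE,78:NB,91:ND]
Op 8: route key 7: smallest pos >= 7 is 15 -> NC
Op 9: route key 23: smallest pos >= 23 is 49 -> NA
Final route key 28: smallest pos >= 28 is 49 -> NA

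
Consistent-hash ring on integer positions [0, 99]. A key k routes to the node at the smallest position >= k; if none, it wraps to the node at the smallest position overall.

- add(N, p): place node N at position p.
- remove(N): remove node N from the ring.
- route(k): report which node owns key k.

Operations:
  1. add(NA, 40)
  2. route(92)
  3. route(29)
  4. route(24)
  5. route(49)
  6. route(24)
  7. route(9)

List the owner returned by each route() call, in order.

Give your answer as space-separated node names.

Op 1: add NA@40 -> ring=[40:NA]
Op 2: route key 92: none >= 92, wrap to smallest pos 40 -> NA
Op 3: route key 29: smallest pos >= 29 is 40 -> NA
Op 4: route key 24: smallest pos >= 24 is 40 -> NA
Op 5: route key 49: none >= 49, wrap to smallest pos 40 -> NA
Op 6: route key 24: smallest pos >= 24 is 40 -> NA
Op 7: route key 9: smallest pos >= 9 is 40 -> NA

Answer: NA NA NA NA NA NA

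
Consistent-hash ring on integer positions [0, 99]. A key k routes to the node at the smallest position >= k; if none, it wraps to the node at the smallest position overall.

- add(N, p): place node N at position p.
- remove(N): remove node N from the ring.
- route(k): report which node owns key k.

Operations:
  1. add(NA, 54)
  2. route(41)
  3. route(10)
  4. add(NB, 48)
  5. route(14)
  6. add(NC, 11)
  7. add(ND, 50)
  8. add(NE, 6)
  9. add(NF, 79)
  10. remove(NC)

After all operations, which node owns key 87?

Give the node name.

Op 1: add NA@54 -> ring=[54:NA]
Op 2: route key 41: smallest pos >= 41 is 54 -> NA
Op 3: route key 10: smallest pos >= 10 is 54 -> NA
Op 4: add NB@48 -> ring=[48:NB,54:NA]
Op 5: route key 14: smallest pos >= 14 is 48 -> NB
Op 6: add NC@11 -> ring=[11:NC,48:NB,54:NA]
Op 7: add ND@50 -> ring=[11:NC,48:NB,50:ND,54:NA]
Op 8: add NE@6 -> ring=[6:NE,11:NC,48:NB,50:ND,54:NA]
Op 9: add NF@79 -> ring=[6:NE,11:NC,48:NB,50:ND,54:NA,79:NF]
Op 10: remove NC -> ring=[6:NE,48:NB,50:ND,54:NA,79:NF]
Final route key 87: none >= 87, wrap to smallest pos 6 -> NE

Answer: NE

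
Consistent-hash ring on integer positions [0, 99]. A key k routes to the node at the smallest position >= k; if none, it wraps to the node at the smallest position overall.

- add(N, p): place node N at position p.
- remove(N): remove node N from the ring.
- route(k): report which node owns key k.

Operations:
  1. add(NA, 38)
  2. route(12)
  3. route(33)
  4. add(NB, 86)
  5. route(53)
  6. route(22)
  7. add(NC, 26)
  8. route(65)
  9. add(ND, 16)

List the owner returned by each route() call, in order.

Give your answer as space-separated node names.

Op 1: add NA@38 -> ring=[38:NA]
Op 2: route key 12: smallest pos >= 12 is 38 -> NA
Op 3: route key 33: smallest pos >= 33 is 38 -> NA
Op 4: add NB@86 -> ring=[38:NA,86:NB]
Op 5: route key 53: smallest pos >= 53 is 86 -> NB
Op 6: route key 22: smallest pos >= 22 is 38 -> NA
Op 7: add NC@26 -> ring=[26:NC,38:NA,86:NB]
Op 8: route key 65: smallest pos >= 65 is 86 -> NB
Op 9: add ND@16 -> ring=[16:ND,26:NC,38:NA,86:NB]

Answer: NA NA NB NA NB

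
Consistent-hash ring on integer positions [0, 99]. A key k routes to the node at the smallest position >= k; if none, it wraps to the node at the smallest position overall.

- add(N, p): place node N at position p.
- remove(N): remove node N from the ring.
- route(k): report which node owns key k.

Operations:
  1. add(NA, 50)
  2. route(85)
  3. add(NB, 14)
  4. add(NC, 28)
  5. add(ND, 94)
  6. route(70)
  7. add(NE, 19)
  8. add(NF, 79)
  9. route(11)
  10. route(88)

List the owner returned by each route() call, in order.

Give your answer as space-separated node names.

Answer: NA ND NB ND

Derivation:
Op 1: add NA@50 -> ring=[50:NA]
Op 2: route key 85: none >= 85, wrap to smallest pos 50 -> NA
Op 3: add NB@14 -> ring=[14:NB,50:NA]
Op 4: add NC@28 -> ring=[14:NB,28:NC,50:NA]
Op 5: add ND@94 -> ring=[14:NB,28:NC,50:NA,94:ND]
Op 6: route key 70: smallest pos >= 70 is 94 -> ND
Op 7: add NE@19 -> ring=[14:NB,19:NE,28:NC,50:NA,94:ND]
Op 8: add NF@79 -> ring=[14:NB,19:NE,28:NC,50:NA,79:NF,94:ND]
Op 9: route key 11: smallest pos >= 11 is 14 -> NB
Op 10: route key 88: smallest pos >= 88 is 94 -> ND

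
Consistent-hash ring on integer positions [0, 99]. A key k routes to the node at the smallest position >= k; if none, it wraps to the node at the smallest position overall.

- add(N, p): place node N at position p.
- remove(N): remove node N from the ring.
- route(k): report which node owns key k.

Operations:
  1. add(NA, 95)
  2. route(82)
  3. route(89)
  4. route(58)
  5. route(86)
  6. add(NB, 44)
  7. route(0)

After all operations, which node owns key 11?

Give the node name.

Answer: NB

Derivation:
Op 1: add NA@95 -> ring=[95:NA]
Op 2: route key 82: smallest pos >= 82 is 95 -> NA
Op 3: route key 89: smallest pos >= 89 is 95 -> NA
Op 4: route key 58: smallest pos >= 58 is 95 -> NA
Op 5: route key 86: smallest pos >= 86 is 95 -> NA
Op 6: add NB@44 -> ring=[44:NB,95:NA]
Op 7: route key 0: smallest pos >= 0 is 44 -> NB
Final route key 11: smallest pos >= 11 is 44 -> NB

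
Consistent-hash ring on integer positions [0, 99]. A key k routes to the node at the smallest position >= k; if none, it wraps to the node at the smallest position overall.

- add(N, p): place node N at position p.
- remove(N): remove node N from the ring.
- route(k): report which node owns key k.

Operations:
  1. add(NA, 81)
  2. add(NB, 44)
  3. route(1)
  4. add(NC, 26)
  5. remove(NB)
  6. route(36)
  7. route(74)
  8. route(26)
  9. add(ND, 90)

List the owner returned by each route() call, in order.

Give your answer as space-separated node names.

Answer: NB NA NA NC

Derivation:
Op 1: add NA@81 -> ring=[81:NA]
Op 2: add NB@44 -> ring=[44:NB,81:NA]
Op 3: route key 1: smallest pos >= 1 is 44 -> NB
Op 4: add NC@26 -> ring=[26:NC,44:NB,81:NA]
Op 5: remove NB -> ring=[26:NC,81:NA]
Op 6: route key 36: smallest pos >= 36 is 81 -> NA
Op 7: route key 74: smallest pos >= 74 is 81 -> NA
Op 8: route key 26: smallest pos >= 26 is 26 -> NC
Op 9: add ND@90 -> ring=[26:NC,81:NA,90:ND]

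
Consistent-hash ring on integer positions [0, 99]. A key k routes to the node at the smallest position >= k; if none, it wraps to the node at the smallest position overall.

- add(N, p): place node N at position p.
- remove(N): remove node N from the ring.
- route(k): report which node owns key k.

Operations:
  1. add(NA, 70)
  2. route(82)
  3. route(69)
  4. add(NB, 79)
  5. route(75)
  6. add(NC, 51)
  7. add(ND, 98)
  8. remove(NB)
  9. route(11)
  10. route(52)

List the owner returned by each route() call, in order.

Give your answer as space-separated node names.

Op 1: add NA@70 -> ring=[70:NA]
Op 2: route key 82: none >= 82, wrap to smallest pos 70 -> NA
Op 3: route key 69: smallest pos >= 69 is 70 -> NA
Op 4: add NB@79 -> ring=[70:NA,79:NB]
Op 5: route key 75: smallest pos >= 75 is 79 -> NB
Op 6: add NC@51 -> ring=[51:NC,70:NA,79:NB]
Op 7: add ND@98 -> ring=[51:NC,70:NA,79:NB,98:ND]
Op 8: remove NB -> ring=[51:NC,70:NA,98:ND]
Op 9: route key 11: smallest pos >= 11 is 51 -> NC
Op 10: route key 52: smallest pos >= 52 is 70 -> NA

Answer: NA NA NB NC NA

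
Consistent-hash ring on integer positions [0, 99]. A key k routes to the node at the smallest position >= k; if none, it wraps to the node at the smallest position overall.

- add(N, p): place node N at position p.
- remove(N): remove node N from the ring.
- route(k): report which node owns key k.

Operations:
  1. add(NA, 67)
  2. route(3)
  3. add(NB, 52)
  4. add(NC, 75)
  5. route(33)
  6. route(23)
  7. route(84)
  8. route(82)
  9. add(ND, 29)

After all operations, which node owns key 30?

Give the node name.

Answer: NB

Derivation:
Op 1: add NA@67 -> ring=[67:NA]
Op 2: route key 3: smallest pos >= 3 is 67 -> NA
Op 3: add NB@52 -> ring=[52:NB,67:NA]
Op 4: add NC@75 -> ring=[52:NB,67:NA,75:NC]
Op 5: route key 33: smallest pos >= 33 is 52 -> NB
Op 6: route key 23: smallest pos >= 23 is 52 -> NB
Op 7: route key 84: none >= 84, wrap to smallest pos 52 -> NB
Op 8: route key 82: none >= 82, wrap to smallest pos 52 -> NB
Op 9: add ND@29 -> ring=[29:ND,52:NB,67:NA,75:NC]
Final route key 30: smallest pos >= 30 is 52 -> NB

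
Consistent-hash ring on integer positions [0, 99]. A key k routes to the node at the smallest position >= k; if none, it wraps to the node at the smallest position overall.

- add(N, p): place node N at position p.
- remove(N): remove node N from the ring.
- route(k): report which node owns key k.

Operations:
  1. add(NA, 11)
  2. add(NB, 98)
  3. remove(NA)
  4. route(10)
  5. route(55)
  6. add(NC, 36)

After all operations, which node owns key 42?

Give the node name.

Answer: NB

Derivation:
Op 1: add NA@11 -> ring=[11:NA]
Op 2: add NB@98 -> ring=[11:NA,98:NB]
Op 3: remove NA -> ring=[98:NB]
Op 4: route key 10: smallest pos >= 10 is 98 -> NB
Op 5: route key 55: smallest pos >= 55 is 98 -> NB
Op 6: add NC@36 -> ring=[36:NC,98:NB]
Final route key 42: smallest pos >= 42 is 98 -> NB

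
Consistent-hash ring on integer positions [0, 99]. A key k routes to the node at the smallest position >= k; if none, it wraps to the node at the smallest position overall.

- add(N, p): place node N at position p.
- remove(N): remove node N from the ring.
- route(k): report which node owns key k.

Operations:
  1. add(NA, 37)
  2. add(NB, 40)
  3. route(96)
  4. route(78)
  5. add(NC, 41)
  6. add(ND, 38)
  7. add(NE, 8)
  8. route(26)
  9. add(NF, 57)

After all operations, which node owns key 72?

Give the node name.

Answer: NE

Derivation:
Op 1: add NA@37 -> ring=[37:NA]
Op 2: add NB@40 -> ring=[37:NA,40:NB]
Op 3: route key 96: none >= 96, wrap to smallest pos 37 -> NA
Op 4: route key 78: none >= 78, wrap to smallest pos 37 -> NA
Op 5: add NC@41 -> ring=[37:NA,40:NB,41:NC]
Op 6: add ND@38 -> ring=[37:NA,38:ND,40:NB,41:NC]
Op 7: add NE@8 -> ring=[8:NE,37:NA,38:ND,40:NB,41:NC]
Op 8: route key 26: smallest pos >= 26 is 37 -> NA
Op 9: add NF@57 -> ring=[8:NE,37:NA,38:ND,40:NB,41:NC,57:NF]
Final route key 72: none >= 72, wrap to smallest pos 8 -> NE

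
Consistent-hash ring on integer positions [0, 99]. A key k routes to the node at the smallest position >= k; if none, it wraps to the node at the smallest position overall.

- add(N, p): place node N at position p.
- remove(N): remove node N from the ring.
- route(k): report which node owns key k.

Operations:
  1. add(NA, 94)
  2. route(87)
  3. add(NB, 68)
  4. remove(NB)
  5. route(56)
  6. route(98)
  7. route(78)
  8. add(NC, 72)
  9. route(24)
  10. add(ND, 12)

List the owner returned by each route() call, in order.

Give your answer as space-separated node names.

Answer: NA NA NA NA NC

Derivation:
Op 1: add NA@94 -> ring=[94:NA]
Op 2: route key 87: smallest pos >= 87 is 94 -> NA
Op 3: add NB@68 -> ring=[68:NB,94:NA]
Op 4: remove NB -> ring=[94:NA]
Op 5: route key 56: smallest pos >= 56 is 94 -> NA
Op 6: route key 98: none >= 98, wrap to smallest pos 94 -> NA
Op 7: route key 78: smallest pos >= 78 is 94 -> NA
Op 8: add NC@72 -> ring=[72:NC,94:NA]
Op 9: route key 24: smallest pos >= 24 is 72 -> NC
Op 10: add ND@12 -> ring=[12:ND,72:NC,94:NA]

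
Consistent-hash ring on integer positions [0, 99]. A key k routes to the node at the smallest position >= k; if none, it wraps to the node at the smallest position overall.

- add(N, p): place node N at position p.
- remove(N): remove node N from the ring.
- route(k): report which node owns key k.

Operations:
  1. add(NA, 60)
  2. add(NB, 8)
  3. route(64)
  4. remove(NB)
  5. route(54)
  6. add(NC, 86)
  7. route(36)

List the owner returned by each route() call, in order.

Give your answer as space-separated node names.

Op 1: add NA@60 -> ring=[60:NA]
Op 2: add NB@8 -> ring=[8:NB,60:NA]
Op 3: route key 64: none >= 64, wrap to smallest pos 8 -> NB
Op 4: remove NB -> ring=[60:NA]
Op 5: route key 54: smallest pos >= 54 is 60 -> NA
Op 6: add NC@86 -> ring=[60:NA,86:NC]
Op 7: route key 36: smallest pos >= 36 is 60 -> NA

Answer: NB NA NA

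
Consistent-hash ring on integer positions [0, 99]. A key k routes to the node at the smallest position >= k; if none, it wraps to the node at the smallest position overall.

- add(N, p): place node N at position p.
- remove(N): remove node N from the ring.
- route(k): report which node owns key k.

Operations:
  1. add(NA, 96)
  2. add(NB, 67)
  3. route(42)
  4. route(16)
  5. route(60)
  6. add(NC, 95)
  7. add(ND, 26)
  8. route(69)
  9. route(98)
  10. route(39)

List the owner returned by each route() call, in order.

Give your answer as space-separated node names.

Op 1: add NA@96 -> ring=[96:NA]
Op 2: add NB@67 -> ring=[67:NB,96:NA]
Op 3: route key 42: smallest pos >= 42 is 67 -> NB
Op 4: route key 16: smallest pos >= 16 is 67 -> NB
Op 5: route key 60: smallest pos >= 60 is 67 -> NB
Op 6: add NC@95 -> ring=[67:NB,95:NC,96:NA]
Op 7: add ND@26 -> ring=[26:ND,67:NB,95:NC,96:NA]
Op 8: route key 69: smallest pos >= 69 is 95 -> NC
Op 9: route key 98: none >= 98, wrap to smallest pos 26 -> ND
Op 10: route key 39: smallest pos >= 39 is 67 -> NB

Answer: NB NB NB NC ND NB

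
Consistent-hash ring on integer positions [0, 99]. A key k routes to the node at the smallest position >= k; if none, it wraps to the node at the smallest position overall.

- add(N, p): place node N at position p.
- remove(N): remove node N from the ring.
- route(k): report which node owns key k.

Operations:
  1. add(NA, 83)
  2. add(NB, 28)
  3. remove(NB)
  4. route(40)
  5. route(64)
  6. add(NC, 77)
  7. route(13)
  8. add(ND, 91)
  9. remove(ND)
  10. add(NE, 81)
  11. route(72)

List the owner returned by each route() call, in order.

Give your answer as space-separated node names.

Op 1: add NA@83 -> ring=[83:NA]
Op 2: add NB@28 -> ring=[28:NB,83:NA]
Op 3: remove NB -> ring=[83:NA]
Op 4: route key 40: smallest pos >= 40 is 83 -> NA
Op 5: route key 64: smallest pos >= 64 is 83 -> NA
Op 6: add NC@77 -> ring=[77:NC,83:NA]
Op 7: route key 13: smallest pos >= 13 is 77 -> NC
Op 8: add ND@91 -> ring=[77:NC,83:NA,91:ND]
Op 9: remove ND -> ring=[77:NC,83:NA]
Op 10: add NE@81 -> ring=[77:NC,81:NE,83:NA]
Op 11: route key 72: smallest pos >= 72 is 77 -> NC

Answer: NA NA NC NC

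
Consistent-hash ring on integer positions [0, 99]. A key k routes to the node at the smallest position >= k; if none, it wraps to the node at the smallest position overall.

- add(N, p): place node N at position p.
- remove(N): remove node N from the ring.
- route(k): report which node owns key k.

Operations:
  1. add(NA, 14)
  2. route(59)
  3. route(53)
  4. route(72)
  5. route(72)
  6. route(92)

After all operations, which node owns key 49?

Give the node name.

Op 1: add NA@14 -> ring=[14:NA]
Op 2: route key 59: none >= 59, wrap to smallest pos 14 -> NA
Op 3: route key 53: none >= 53, wrap to smallest pos 14 -> NA
Op 4: route key 72: none >= 72, wrap to smallest pos 14 -> NA
Op 5: route key 72: none >= 72, wrap to smallest pos 14 -> NA
Op 6: route key 92: none >= 92, wrap to smallest pos 14 -> NA
Final route key 49: none >= 49, wrap to smallest pos 14 -> NA

Answer: NA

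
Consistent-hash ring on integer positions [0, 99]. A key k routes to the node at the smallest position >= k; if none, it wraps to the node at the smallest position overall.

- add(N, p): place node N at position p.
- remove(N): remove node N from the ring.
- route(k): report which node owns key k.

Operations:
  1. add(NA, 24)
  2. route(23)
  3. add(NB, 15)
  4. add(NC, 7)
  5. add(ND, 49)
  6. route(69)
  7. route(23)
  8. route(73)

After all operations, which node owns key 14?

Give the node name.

Answer: NB

Derivation:
Op 1: add NA@24 -> ring=[24:NA]
Op 2: route key 23: smallest pos >= 23 is 24 -> NA
Op 3: add NB@15 -> ring=[15:NB,24:NA]
Op 4: add NC@7 -> ring=[7:NC,15:NB,24:NA]
Op 5: add ND@49 -> ring=[7:NC,15:NB,24:NA,49:ND]
Op 6: route key 69: none >= 69, wrap to smallest pos 7 -> NC
Op 7: route key 23: smallest pos >= 23 is 24 -> NA
Op 8: route key 73: none >= 73, wrap to smallest pos 7 -> NC
Final route key 14: smallest pos >= 14 is 15 -> NB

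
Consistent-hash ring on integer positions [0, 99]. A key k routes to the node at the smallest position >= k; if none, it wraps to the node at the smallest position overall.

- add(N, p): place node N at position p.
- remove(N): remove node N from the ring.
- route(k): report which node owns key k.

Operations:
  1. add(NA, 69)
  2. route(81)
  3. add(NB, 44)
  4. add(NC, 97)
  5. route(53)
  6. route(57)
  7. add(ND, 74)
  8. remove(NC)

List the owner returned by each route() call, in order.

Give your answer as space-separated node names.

Op 1: add NA@69 -> ring=[69:NA]
Op 2: route key 81: none >= 81, wrap to smallest pos 69 -> NA
Op 3: add NB@44 -> ring=[44:NB,69:NA]
Op 4: add NC@97 -> ring=[44:NB,69:NA,97:NC]
Op 5: route key 53: smallest pos >= 53 is 69 -> NA
Op 6: route key 57: smallest pos >= 57 is 69 -> NA
Op 7: add ND@74 -> ring=[44:NB,69:NA,74:ND,97:NC]
Op 8: remove NC -> ring=[44:NB,69:NA,74:ND]

Answer: NA NA NA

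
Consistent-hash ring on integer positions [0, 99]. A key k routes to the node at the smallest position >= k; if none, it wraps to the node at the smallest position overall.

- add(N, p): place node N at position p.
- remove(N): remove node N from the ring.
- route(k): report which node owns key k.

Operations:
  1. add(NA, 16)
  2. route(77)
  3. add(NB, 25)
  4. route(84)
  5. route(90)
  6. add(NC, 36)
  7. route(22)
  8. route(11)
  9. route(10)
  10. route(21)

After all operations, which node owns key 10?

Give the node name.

Op 1: add NA@16 -> ring=[16:NA]
Op 2: route key 77: none >= 77, wrap to smallest pos 16 -> NA
Op 3: add NB@25 -> ring=[16:NA,25:NB]
Op 4: route key 84: none >= 84, wrap to smallest pos 16 -> NA
Op 5: route key 90: none >= 90, wrap to smallest pos 16 -> NA
Op 6: add NC@36 -> ring=[16:NA,25:NB,36:NC]
Op 7: route key 22: smallest pos >= 22 is 25 -> NB
Op 8: route key 11: smallest pos >= 11 is 16 -> NA
Op 9: route key 10: smallest pos >= 10 is 16 -> NA
Op 10: route key 21: smallest pos >= 21 is 25 -> NB
Final route key 10: smallest pos >= 10 is 16 -> NA

Answer: NA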